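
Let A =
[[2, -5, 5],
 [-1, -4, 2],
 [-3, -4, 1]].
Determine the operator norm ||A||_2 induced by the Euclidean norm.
||A||_2 ≈ 9.1076 (= sqrt(largest eigenvalue of A^T A))

||A||_2 = sigma_max(A) = sqrt(lambda_max(A^T A)). Form the symmetric matrix M = A^T A =
[[14, 6, 5],
 [6, 57, -37],
 [5, -37, 30]].
Its characteristic polynomial (trace, sum of principal 2x2 minors, determinant of M give the coefficients) is
  p(λ) = det(λ I - M) = λ^3 - 101λ^2 + 1498λ - 49.
No integer candidate from the rational root theorem (±divisors of 49) is a root, so the roots are irrational. The cubic discriminant is Δ = 9376453849 > 0, so there are three distinct real roots. p(0) = -49 and p(1) = 1349 have opposite signs, so a root lies in (0, 1); Newton's method refines it to λ ≈ 0.0328. p(18) = 23 and p(19) = -1189 have opposite signs, so a root lies in (18, 19); Newton's method refines it to λ ≈ 18.0197. p(82) = -4969 and p(83) = 283 have opposite signs, so a root lies in (82, 83); Newton's method refines it to λ ≈ 82.9475. Check (Vieta): the three roots sum to 101, matching tr M = 101.
So the eigenvalues of A^T A are ≈ 0.0328, 18.0197, 82.9475 (all ≥ 0, as they must be for A^T A). The largest is λ_max ≈ 82.9475, hence ||A||_2 = sqrt(λ_max) ≈ 9.1076.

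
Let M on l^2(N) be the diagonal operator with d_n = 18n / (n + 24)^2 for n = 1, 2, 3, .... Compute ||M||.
||M|| = 3/16 (attained at n = 24)

For M diagonal, ||M|| = sup_n |d_n|. Treat f(x) = 18x / (x + 24)^2 for real x > 0. By the quotient rule, f'(x) = 18(24 - x)/(x + 24)^3, which is positive for x < 24 and negative for x > 24. So f has a unique maximum at x = 24, and since 24 is a positive integer, the supremum over n ≥ 1 is attained at n = 24: d_24 = 18·24/(24 + 24)^2 = 18·24/2304 = 3/16. Hence ||M|| = 3/16.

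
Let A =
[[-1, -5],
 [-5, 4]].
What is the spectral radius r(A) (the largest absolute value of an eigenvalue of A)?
r(A) = (3 + sqrt(125))/2 ≈ 7.0902

The eigenvalues of A are the roots of its characteristic polynomial. With M = A (coefficients from the trace and determinant):
  p(λ) = det(λ I - M) = λ^2 - 3λ - 29.
For λ^2 - 3λ - 29 the discriminant is 125. It is nonnegative but not a perfect square, so the roots are real and irrational: λ = (3 ± sqrt(125))/2 ≈ 7.0902, -4.0902.
Thus the eigenvalues (to 4 decimals) are 7.0902 (modulus 7.0902); -4.0902 (modulus 4.0902). The spectral radius is the largest modulus: r(A) = (3 + sqrt(125))/2 ≈ 7.0902. (Cross-check: r(A) ≤ ||A||_2 ≈ 7.0902; equality holds whenever A is normal, though it can also hold for some non-normal A.)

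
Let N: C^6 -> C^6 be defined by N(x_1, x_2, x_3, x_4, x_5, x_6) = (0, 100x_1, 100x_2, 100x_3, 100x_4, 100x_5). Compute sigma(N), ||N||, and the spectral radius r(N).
sigma(N) = {0}; ||N|| = 100; r(N) = 0. (N is nilpotent with N^6 = 0.)

On C^6, N is a strictly lower-triangular matrix with 100 on the subdiagonal and zeros elsewhere, so its characteristic polynomial is lambda^6 and every eigenvalue is 0: sigma(N) = {0}. For the operator norm, N e_i = 100e_{i+1} for i = 1, ..., 5 and N e_6 = 0, so the singular values of N are 100 (with multiplicity 5) and 0; hence ||N|| = 100. The spectral radius r(N) = max|lambda| = 0. Note ||N|| > r(N) — characteristic of non-normal nilpotent operators. Indeed N^6 = 0.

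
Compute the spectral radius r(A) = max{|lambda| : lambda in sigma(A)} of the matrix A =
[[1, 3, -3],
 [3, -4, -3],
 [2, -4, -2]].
r(A) ≈ 6.7503

The eigenvalues of A are the roots of its characteristic polynomial. With M = A (coefficients from the trace, the sum of principal 2x2 minors, and det A):
  p(λ) = det(λ I - M) = λ^3 + 5λ^2 - 13λ - 8.
No integer candidate from the rational root theorem (±divisors of 8) is a root, so the roots are irrational. The cubic discriminant is Δ = 24645 > 0, so there are three distinct real roots. p(-7) = -15 and p(-6) = 34 have opposite signs, so a root lies in (-7, -6); Newton's method refines it to λ ≈ -6.7503. p(-1) = 9 and p(0) = -8 have opposite signs, so a root lies in (-1, 0); Newton's method refines it to λ ≈ -0.5216. p(2) = -6 and p(3) = 25 have opposite signs, so a root lies in (2, 3); Newton's method refines it to λ ≈ 2.2719. Check (Vieta): the three roots sum to -5, matching tr M = -5.
Thus the eigenvalues (to 4 decimals) are -6.7503 (modulus 6.7503); -0.5216 (modulus 0.5216); 2.2719 (modulus 2.2719). The spectral radius is the largest modulus: r(A) ≈ 6.7503. (Cross-check: r(A) ≤ ||A||_2 ≈ 7.5904; equality holds whenever A is normal, though it can also hold for some non-normal A.)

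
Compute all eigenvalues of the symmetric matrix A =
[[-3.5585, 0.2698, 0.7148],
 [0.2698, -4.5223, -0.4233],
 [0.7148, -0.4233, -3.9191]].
sigma(A) ≈ {-5, -4, -3}

A is real symmetric, so its spectrum consists of real eigenvalues. Expanding the characteristic polynomial of the displayed matrix gives
  det(λ I - A) = p(λ) = λ^3 + (12)λ^2 + (47)λ + (59.9983).
Solving p(λ) = 0 yields eigenvalues ≈ -5, -4, -3. (A is shown rounded to 4 decimals, so these recover the underlying integer eigenvalues to within that precision.)
Verification: the trace of A = -12 equals the sum of eigenvalues -12, and det(A) ≈ -59.9983 matches the eigenvalue product -60.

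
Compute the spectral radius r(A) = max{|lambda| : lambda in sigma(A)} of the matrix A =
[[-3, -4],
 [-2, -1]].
r(A) = 5

The eigenvalues of A are the roots of its characteristic polynomial. With M = A (coefficients from the trace and determinant):
  p(λ) = det(λ I - M) = λ^2 + 4λ - 5.
For λ^2 + 4λ - 5 the discriminant is 36. It is a perfect square (6^2), so the roots are rational: λ = (-4 ± 6)/2 = 1, -5.
Thus the eigenvalues (to 4 decimals) are 1 (modulus 1); -5 (modulus 5). The spectral radius is the largest modulus: r(A) = 5. (Cross-check: r(A) ≤ ||A||_2 ≈ 5.3983; equality holds whenever A is normal, though it can also hold for some non-normal A.)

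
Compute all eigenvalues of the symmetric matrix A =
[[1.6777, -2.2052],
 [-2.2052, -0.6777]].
sigma(A) ≈ {-2, 3}

A is real symmetric, so its spectrum consists of real eigenvalues. Expanding the characteristic polynomial of the displayed matrix gives
  det(λ I - A) = p(λ) = λ^2 + (-1)λ + (-6).
Solving p(λ) = 0 yields eigenvalues ≈ -2, 3. (A is shown rounded to 4 decimals, so these recover the underlying integer eigenvalues to within that precision.)
Verification: the trace of A = 1 equals the sum of eigenvalues 1, and det(A) ≈ -5.9999 matches the eigenvalue product -6.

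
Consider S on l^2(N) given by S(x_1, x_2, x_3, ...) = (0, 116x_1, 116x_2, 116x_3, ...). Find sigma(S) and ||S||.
sigma(S) = closed disk {z in C : |z| ≤ 116}; ||S|| = 116

Note S = 116·U where U is the unit right shift (U x)_k = x_{k-1} (with x_0 := 0); so ||S|| = 116||U|| and sigma(S) = 116·sigma(U). ||S x||^2 = sum_{k≥1} |116x_k|^2 = 13456||x||^2, so ||S|| = 116 and sigma(S) ⊂ {|z| ≤ 116}. For any |lambda| < 116, the equation (S - lambda I) x = 0 forces x_1 = 0, then 116x_k = lambda x_{k+1} ⇒ x = 0, so S has no eigenvalues. But (S - lambda I) is not surjective for |lambda| < 116: solving (S - lambda I) x = e_1 would require x_n proportional to (lambda/116)^(-n), which is not in l^2. So every |lambda| < 116 lies in the residual spectrum. The boundary |lambda| = 116 is in the approximate point spectrum (the spectrum is closed). Hence sigma(S) is the closed disk of radius 116.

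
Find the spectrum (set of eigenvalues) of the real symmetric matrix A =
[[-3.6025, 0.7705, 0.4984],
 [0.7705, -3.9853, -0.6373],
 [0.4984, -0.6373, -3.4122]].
sigma(A) ≈ {-5, -3} (-3 with multiplicity 2)

A is real symmetric, so its spectrum consists of real eigenvalues. Expanding the characteristic polynomial of the displayed matrix gives
  det(λ I - A) = p(λ) = λ^3 + (11)λ^2 + (39)λ + (45).
Solving p(λ) = 0 yields eigenvalues ≈ -5, -3, -3. (A is shown rounded to 4 decimals, so these recover the underlying integer eigenvalues to within that precision.)
Verification: the trace of A = -11 equals the sum of eigenvalues -11, and det(A) ≈ -44.9997 matches the eigenvalue product -45.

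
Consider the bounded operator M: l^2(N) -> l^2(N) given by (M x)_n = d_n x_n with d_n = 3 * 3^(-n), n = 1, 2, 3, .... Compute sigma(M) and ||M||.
sigma(M) = {3 * 3^(-n) : n ≥ 1} ∪ {0}; ||M|| = 1

A bounded diagonal operator on l^2 with diagonal entries d_n has spectrum equal to the closure of {d_n : n ≥ 1}: every d_n is an eigenvalue (with eigenvector e_n), so {d_n} ⊂ sigma(M); the spectrum is closed, so its closure is too; and for lambda not in the closure, (M - lambda I) has bounded inverse (the diagonal entries 1/(d_n - lambda) are bounded). For our sequence d_n = 3 * 3^(-n), n = 1, 2, 3, ...:
  - {d_n} = {3 * 3^(-n) : n ≥ 1}; the only limit point is 0
  - closure = {3 * 3^(-n) : n ≥ 1} ∪ {0}
For the norm: a diagonal operator has ||M|| = sup_n |d_n|. Here d_n = 3 * 3^(-n) is positive and decreasing, so sup_n |d_n| = d_1 = 3/3 = 1. So ||M|| = 1.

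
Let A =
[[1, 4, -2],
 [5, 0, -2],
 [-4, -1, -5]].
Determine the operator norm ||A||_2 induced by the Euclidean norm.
||A||_2 ≈ 6.9066 (= sqrt(largest eigenvalue of A^T A))

||A||_2 = sigma_max(A) = sqrt(lambda_max(A^T A)). Form the symmetric matrix M = A^T A =
[[42, 8, 8],
 [8, 17, -3],
 [8, -3, 33]].
Its characteristic polynomial (trace, sum of principal 2x2 minors, determinant of M give the coefficients) is
  p(λ) = det(λ I - M) = λ^3 - 92λ^2 + 2524λ - 19600.
No integer candidate from the rational root theorem (±divisors of 19600) is a root, so the roots are irrational. The cubic discriminant is Δ = 104743168 > 0, so there are three distinct real roots. p(13) = -139 and p(14) = 448 have opposite signs, so a root lies in (13, 14); Newton's method refines it to λ ≈ 13.2216. p(31) = 23 and p(32) = -272 have opposite signs, so a root lies in (31, 32); Newton's method refines it to λ ≈ 31.0775. p(47) = -377 and p(48) = 176 have opposite signs, so a root lies in (47, 48); Newton's method refines it to λ ≈ 47.701. Check (Vieta): the three roots sum to 92, matching tr M = 92.
So the eigenvalues of A^T A are ≈ 13.2216, 31.0775, 47.701 (all ≥ 0, as they must be for A^T A). The largest is λ_max ≈ 47.701, hence ||A||_2 = sqrt(λ_max) ≈ 6.9066.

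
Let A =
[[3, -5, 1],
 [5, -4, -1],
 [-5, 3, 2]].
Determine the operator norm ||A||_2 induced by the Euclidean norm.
||A||_2 ≈ 10.3052 (= sqrt(largest eigenvalue of A^T A))

||A||_2 = sigma_max(A) = sqrt(lambda_max(A^T A)). Form the symmetric matrix M = A^T A =
[[59, -50, -12],
 [-50, 50, 5],
 [-12, 5, 6]].
Its characteristic polynomial (trace, sum of principal 2x2 minors, determinant of M give the coefficients) is
  p(λ) = det(λ I - M) = λ^3 - 115λ^2 + 935λ - 25.
No integer candidate from the rational root theorem (±divisors of 25) is a root, so the roots are irrational. The cubic discriminant is Δ = 8188306000 > 0, so there are three distinct real roots. p(0) = -25 and p(1) = 796 have opposite signs, so a root lies in (0, 1); Newton's method refines it to λ ≈ 0.0268. p(8) = 607 and p(9) = -196 have opposite signs, so a root lies in (8, 9); Newton's method refines it to λ ≈ 8.7753. p(106) = -2039 and p(107) = 8428 have opposite signs, so a root lies in (106, 107); Newton's method refines it to λ ≈ 106.1979. Check (Vieta): the three roots sum to 115, matching tr M = 115.
So the eigenvalues of A^T A are ≈ 0.0268, 8.7753, 106.1979 (all ≥ 0, as they must be for A^T A). The largest is λ_max ≈ 106.1979, hence ||A||_2 = sqrt(λ_max) ≈ 10.3052.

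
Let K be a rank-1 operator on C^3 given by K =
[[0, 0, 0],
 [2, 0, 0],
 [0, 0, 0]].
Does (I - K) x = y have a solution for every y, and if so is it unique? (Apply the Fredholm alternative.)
(I - K) is invertible (det(I - K) = 1 ≠ 0), so for every y in C^3 the equation (I - K) x = y has a unique solution.

K has rank 1, so it is an outer product K = u v^T: every row of K is a multiple of one row vector. Reading off the entries, u = (0, -1, 0) and v = (-2, 0, 0) (row i of K equals u_i·v^T). A rank-one matrix u v^T satisfies K u = u (v·u) and kills the (2)-dimensional subspace v^⊥, so its characteristic polynomial is lambda^2 (lambda - v·u) with v·u = tr K = 0. Hence the eigenvalues of I - K are 1 (multiplicity 2) and 1 - (0) = 1, so det(I - K) = 1. (Direct check: I - K =
[[1, 0, 0],
 [-2, 1, 0],
 [0, 0, 1]]
has determinant 1.) The finite-dimensional Fredholm alternative says: either (I - K) is invertible, or ker(I - K) ≠ {0} and then range(I - K) = ker((I - K)^*)^⊥, with dim ker(I - K) = dim ker((I - K)^*). Since det(I - K) ≠ 0, 1 is not an eigenvalue of K and ker(I - K) = {0}, so we are in the first case: for every y there is a unique x = (I - K)^(-1) y. Explicitly, by the Sherman–Morrison formula, (I - u v^T)^(-1) = I + u v^T/(1 - v·u), i.e. (I - K)^(-1) = I + K.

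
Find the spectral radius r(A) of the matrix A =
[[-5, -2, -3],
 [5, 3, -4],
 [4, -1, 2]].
r(A) ≈ 4.6042

The eigenvalues of A are the roots of its characteristic polynomial. With M = A (coefficients from the trace, the sum of principal 2x2 minors, and det A):
  p(λ) = det(λ I - M) = λ^3 - λ - 93.
No integer candidate from the rational root theorem (±divisors of 93) is a root, so the roots are irrational. The cubic discriminant is Δ = -233519 < 0, so there is one real root and a complex-conjugate pair. p(4) = -33 and p(5) = 27 have opposite signs, so a root lies in (4, 5); Newton's method refines it to λ ≈ 4.6042. Dividing out (λ - (4.6042)) leaves approximately λ^2 + 4.6042λ + 20.1989. For λ^2 + 4.6042λ + 20.1989 the discriminant is -59.5966. It is negative, so the remaining roots are the complex-conjugate pair λ ≈ -2.3021 ± 3.8599i. Their product equals the constant term, so |λ|^2 ≈ 20.1989 and |λ| ≈ 4.4943.
Thus the eigenvalues (to 4 decimals) are 4.6042 (modulus 4.6042); -2.3021 ± 3.8599i (modulus 4.4943). The spectral radius is the largest modulus: r(A) ≈ 4.6042. (Cross-check: r(A) ≤ ||A||_2 ≈ 8.5687; equality holds whenever A is normal, though it can also hold for some non-normal A.)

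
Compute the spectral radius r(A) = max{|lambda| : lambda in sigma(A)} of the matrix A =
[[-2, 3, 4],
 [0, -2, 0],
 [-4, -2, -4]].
r(A) = sqrt(24) ≈ 4.899

The eigenvalues of A are the roots of its characteristic polynomial. With M = A (coefficients from the trace, the sum of principal 2x2 minors, and det A):
  p(λ) = det(λ I - M) = λ^3 + 8λ^2 + 36λ + 48.
By the rational root theorem any rational root is an integer divisor of 48. Testing λ = -2: p(-2) = -8 + 32 - 72 + 48 = 0, so λ = -2 is a root. Dividing out (λ + 2) leaves p(λ) = (λ + 2)(λ^2 + 6λ + 24). For λ^2 + 6λ + 24 the discriminant is -60. It is negative, so the roots are the complex-conjugate pair λ = -3 ± (sqrt(60)/2) i ≈ -3 ± 3.873i. For a conjugate pair the product of the roots equals the constant term, so |λ|^2 = 24 and |λ| = sqrt(24) ≈ 4.899.
Thus the eigenvalues (to 4 decimals) are -3 ± 3.873i (modulus 4.899); -2 (modulus 2). The spectral radius is the largest modulus: r(A) = sqrt(24) ≈ 4.899. (Cross-check: r(A) ≤ ||A||_2 ≈ 6.9282; equality holds whenever A is normal, though it can also hold for some non-normal A.)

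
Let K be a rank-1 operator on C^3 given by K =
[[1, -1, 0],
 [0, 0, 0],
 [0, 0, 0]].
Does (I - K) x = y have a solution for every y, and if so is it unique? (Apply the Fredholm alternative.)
(I - K) is singular (det(I - K) = 0, i.e. 1 ∈ sigma(K)). (I - K) x = y is solvable iff y ⊥ ker((I - K)^*) = span{(1, -1, 0)}, i.e. iff y_1 - y_2 = 0. When solvable, the solutions are x = y + c·(1, 0, 0), c arbitrary (ker(I - K) = span{(1, 0, 0)}, dimension 1).

K has rank 1, so it is an outer product K = u v^T: every row of K is a multiple of one row vector. Reading off the entries, u = (1, 0, 0) and v = (1, -1, 0) (row i of K equals u_i·v^T). A rank-one matrix u v^T satisfies K u = u (v·u) and kills the (2)-dimensional subspace v^⊥, so its characteristic polynomial is lambda^2 (lambda - v·u) with v·u = tr K = 1. Hence the eigenvalues of I - K are 1 (multiplicity 2) and 1 - (1) = 0, so det(I - K) = 0. (Direct check: I - K =
[[0, 1, 0],
 [0, 1, 0],
 [0, 0, 1]]
has determinant 0.) So 1 is an eigenvalue of K and (I - K) is not invertible. The finite-dimensional Fredholm alternative says: either (I - K) is invertible, or ker(I - K) ≠ {0} and then range(I - K) = ker((I - K)^*)^⊥, with dim ker(I - K) = dim ker((I - K)^*). We are in the second case, so we need both kernels. Kernel of I - K: (I - K) u = u - u (v·u) = u - u = 0, so ker(I - K) = span{u} = span{(1, 0, 0)} (it is exactly 1-dimensional because rank(I - K) = 2). Kernel of the adjoint: K is real, so (I - K)^* = I - K^T = I - v u^T, and (I - v u^T) v = v - v (u·v) = 0; hence ker((I - K)^*) = span{v} = span{(1, -1, 0)}. Therefore (I - K) x = y is solvable iff <y, v> = 0, i.e. iff y_1 - y_2 = 0. When this holds, K y = u (v·y) = 0, so (I - K) y = y and x = y is a particular solution; the full solution set is the line x = y + c·u = y + c·(1, 0, 0), c ∈ C.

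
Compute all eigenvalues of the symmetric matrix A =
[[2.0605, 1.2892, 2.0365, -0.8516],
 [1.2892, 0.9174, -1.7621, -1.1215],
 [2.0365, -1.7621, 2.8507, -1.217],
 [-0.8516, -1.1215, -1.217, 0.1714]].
sigma(A) ≈ {-2, 0, 3, 5}

A is real symmetric, so its spectrum consists of real eigenvalues. Expanding the characteristic polynomial of the displayed matrix gives
  det(λ I - A) = p(λ) = λ^4 + (-6)λ^3 + (-1)λ^2 + (30)λ + (0).
Solving p(λ) = 0 yields eigenvalues ≈ -2, 0, 3, 5. (A is shown rounded to 4 decimals, so these recover the underlying integer eigenvalues to within that precision.)
Verification: the trace of A = 6 equals the sum of eigenvalues 6, and det(A) ≈ 0.0004 matches the eigenvalue product 0.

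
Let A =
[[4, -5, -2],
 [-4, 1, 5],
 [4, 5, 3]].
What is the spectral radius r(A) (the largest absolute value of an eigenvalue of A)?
r(A) ≈ 6.5007

The eigenvalues of A are the roots of its characteristic polynomial. With M = A (coefficients from the trace, the sum of principal 2x2 minors, and det A):
  p(λ) = det(λ I - M) = λ^3 - 8λ^2 - 18λ + 200.
No integer candidate from the rational root theorem (±divisors of 200) is a root, so the roots are irrational. The cubic discriminant is Δ = -107936 < 0, so there is one real root and a complex-conjugate pair. p(-5) = -35 and p(-4) = 80 have opposite signs, so a root lies in (-5, -4); Newton's method refines it to λ ≈ -4.7327. Dividing out (λ - (-4.7327)) leaves approximately λ^2 - 12.7327λ + 42.2595. For λ^2 - 12.7327λ + 42.2595 the discriminant is -6.9171. It is negative, so the remaining roots are the complex-conjugate pair λ ≈ 6.3663 ± 1.315i. Their product equals the constant term, so |λ|^2 ≈ 42.2595 and |λ| ≈ 6.5007.
Thus the eigenvalues (to 4 decimals) are -4.7327 (modulus 4.7327); 6.3663 ± 1.315i (modulus 6.5007). The spectral radius is the largest modulus: r(A) ≈ 6.5007. (Cross-check: r(A) ≤ ||A||_2 ≈ 8.9853; equality holds whenever A is normal, though it can also hold for some non-normal A.)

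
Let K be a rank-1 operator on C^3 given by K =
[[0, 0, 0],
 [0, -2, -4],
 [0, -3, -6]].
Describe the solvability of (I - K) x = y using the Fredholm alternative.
(I - K) is invertible (det(I - K) = 9 ≠ 0), so for every y in C^3 the equation (I - K) x = y has a unique solution.

K has rank 1, so it is an outer product K = u v^T: every row of K is a multiple of one row vector. Reading off the entries, u = (0, 2, 3) and v = (0, -1, -2) (row i of K equals u_i·v^T). A rank-one matrix u v^T satisfies K u = u (v·u) and kills the (2)-dimensional subspace v^⊥, so its characteristic polynomial is lambda^2 (lambda - v·u) with v·u = tr K = -8. Hence the eigenvalues of I - K are 1 (multiplicity 2) and 1 - (-8) = 9, so det(I - K) = 9. (Direct check: I - K =
[[1, 0, 0],
 [0, 3, 4],
 [0, 3, 7]]
has determinant 9.) The finite-dimensional Fredholm alternative says: either (I - K) is invertible, or ker(I - K) ≠ {0} and then range(I - K) = ker((I - K)^*)^⊥, with dim ker(I - K) = dim ker((I - K)^*). Since det(I - K) ≠ 0, 1 is not an eigenvalue of K and ker(I - K) = {0}, so we are in the first case: for every y there is a unique x = (I - K)^(-1) y. Explicitly, by the Sherman–Morrison formula, (I - u v^T)^(-1) = I + u v^T/(1 - v·u), i.e. (I - K)^(-1) = I + K/(9).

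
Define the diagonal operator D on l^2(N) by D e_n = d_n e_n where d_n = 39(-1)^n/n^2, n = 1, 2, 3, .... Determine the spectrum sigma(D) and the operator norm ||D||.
sigma(D) = {39(-1)^n/n^2 : n ≥ 1} ∪ {0}; ||D|| = 39

A bounded diagonal operator on l^2 with diagonal entries d_n has spectrum equal to the closure of {d_n : n ≥ 1}: every d_n is an eigenvalue (with eigenvector e_n), so {d_n} ⊂ sigma(D); the spectrum is closed, so its closure is too; and for lambda not in the closure, (D - lambda I) has bounded inverse (the diagonal entries 1/(d_n - lambda) are bounded). For our sequence d_n = 39(-1)^n/n^2, n = 1, 2, 3, ...:
  - {d_n} = {39(-1)^n/n^2 : n ≥ 1}; the only limit point is 0
  - closure = {39(-1)^n/n^2 : n ≥ 1} ∪ {0}
For the norm: a diagonal operator has ||D|| = sup_n |d_n|. Here |d_n| = 39/n^2 is decreasing, so sup_n |d_n| = |d_1| = 39. So ||D|| = 39.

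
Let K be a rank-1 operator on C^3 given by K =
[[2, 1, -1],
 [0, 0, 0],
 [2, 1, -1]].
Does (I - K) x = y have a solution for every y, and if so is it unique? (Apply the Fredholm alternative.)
(I - K) is singular (det(I - K) = 0, i.e. 1 ∈ sigma(K)). (I - K) x = y is solvable iff y ⊥ ker((I - K)^*) = span{(2, 1, -1)}, i.e. iff 2y_1 + y_2 - y_3 = 0. When solvable, the solutions are x = y + c·(1, 0, 1), c arbitrary (ker(I - K) = span{(1, 0, 1)}, dimension 1).

K has rank 1, so it is an outer product K = u v^T: every row of K is a multiple of one row vector. Reading off the entries, u = (1, 0, 1) and v = (2, 1, -1) (row i of K equals u_i·v^T). A rank-one matrix u v^T satisfies K u = u (v·u) and kills the (2)-dimensional subspace v^⊥, so its characteristic polynomial is lambda^2 (lambda - v·u) with v·u = tr K = 1. Hence the eigenvalues of I - K are 1 (multiplicity 2) and 1 - (1) = 0, so det(I - K) = 0. (Direct check: I - K =
[[-1, -1, 1],
 [0, 1, 0],
 [-2, -1, 2]]
has determinant 0.) So 1 is an eigenvalue of K and (I - K) is not invertible. The finite-dimensional Fredholm alternative says: either (I - K) is invertible, or ker(I - K) ≠ {0} and then range(I - K) = ker((I - K)^*)^⊥, with dim ker(I - K) = dim ker((I - K)^*). We are in the second case, so we need both kernels. Kernel of I - K: (I - K) u = u - u (v·u) = u - u = 0, so ker(I - K) = span{u} = span{(1, 0, 1)} (it is exactly 1-dimensional because rank(I - K) = 2). Kernel of the adjoint: K is real, so (I - K)^* = I - K^T = I - v u^T, and (I - v u^T) v = v - v (u·v) = 0; hence ker((I - K)^*) = span{v} = span{(2, 1, -1)}. Therefore (I - K) x = y is solvable iff <y, v> = 0, i.e. iff 2y_1 + y_2 - y_3 = 0. When this holds, K y = u (v·y) = 0, so (I - K) y = y and x = y is a particular solution; the full solution set is the line x = y + c·u = y + c·(1, 0, 1), c ∈ C.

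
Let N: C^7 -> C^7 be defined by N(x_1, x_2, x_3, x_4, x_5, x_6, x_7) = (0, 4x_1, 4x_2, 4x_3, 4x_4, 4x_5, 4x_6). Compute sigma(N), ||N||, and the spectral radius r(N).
sigma(N) = {0}; ||N|| = 4; r(N) = 0. (N is nilpotent with N^7 = 0.)

On C^7, N is a strictly lower-triangular matrix with 4 on the subdiagonal and zeros elsewhere, so its characteristic polynomial is lambda^7 and every eigenvalue is 0: sigma(N) = {0}. For the operator norm, N e_i = 4e_{i+1} for i = 1, ..., 6 and N e_7 = 0, so the singular values of N are 4 (with multiplicity 6) and 0; hence ||N|| = 4. The spectral radius r(N) = max|lambda| = 0. Note ||N|| > r(N) — characteristic of non-normal nilpotent operators. Indeed N^7 = 0.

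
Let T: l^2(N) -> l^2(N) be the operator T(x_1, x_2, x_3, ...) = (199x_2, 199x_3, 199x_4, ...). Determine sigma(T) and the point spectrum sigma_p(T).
sigma(T) = closed disk {z in C : |z| ≤ 199}; sigma_p(T) = open disk {z in C : |z| < 199}

Note T = 199·V where V is the unit left shift (V x)_k = x_{k+1}; so sigma(T) = 199·sigma(V) and ||T|| = 199||V||. ||T x||^2 = 39601sum_{k≥2} |x_k|^2 ≤ 39601||x||^2, with equality on {x : x_1 = 0}, so ||T|| = 199. For any lambda with |lambda| < 199, set r = lambda/199 (|r| < 1); the vector x = (1, r, r^2, ...) is in l^2 and satisfies T x = 199(r, r^2, ...) = lambda x, so lambda is an eigenvalue. On the boundary |lambda| = 199 the geometric series diverges, so no l^2 eigenvector exists, but these lambda lie in the approximate point spectrum. Hence sigma(T) is the closed disk of radius 199 and sigma_p(T) is the open disk.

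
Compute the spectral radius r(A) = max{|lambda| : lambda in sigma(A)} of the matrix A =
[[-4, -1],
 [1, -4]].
r(A) = sqrt(17) ≈ 4.1231

The eigenvalues of A are the roots of its characteristic polynomial. With M = A (coefficients from the trace and determinant):
  p(λ) = det(λ I - M) = λ^2 + 8λ + 17.
For λ^2 + 8λ + 17 the discriminant is -4. It is negative, so the roots are the complex-conjugate pair λ = -4 ± (sqrt(4)/2) i ≈ -4 ± 1i. For a conjugate pair the product of the roots equals the constant term, so |λ|^2 = 17 and |λ| = sqrt(17) ≈ 4.1231.
Thus the eigenvalues (to 4 decimals) are -4 ± 1i (modulus 4.1231). The spectral radius is the largest modulus: r(A) = sqrt(17) ≈ 4.1231. (Cross-check: r(A) ≤ ||A||_2 ≈ 4.1231; equality holds whenever A is normal, though it can also hold for some non-normal A.)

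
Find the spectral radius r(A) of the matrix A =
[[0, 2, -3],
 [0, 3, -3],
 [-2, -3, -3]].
r(A) ≈ 5.0195

The eigenvalues of A are the roots of its characteristic polynomial. With M = A (coefficients from the trace, the sum of principal 2x2 minors, and det A):
  p(λ) = det(λ I - M) = λ^3 - 24λ + 6.
No integer candidate from the rational root theorem (±divisors of 6) is a root, so the roots are irrational. The cubic discriminant is Δ = 54324 > 0, so there are three distinct real roots. p(-6) = -66 and p(-5) = 1 have opposite signs, so a root lies in (-6, -5); Newton's method refines it to λ ≈ -5.0195. p(0) = 6 and p(1) = -17 have opposite signs, so a root lies in (0, 1); Newton's method refines it to λ ≈ 0.2507. p(4) = -26 and p(5) = 11 have opposite signs, so a root lies in (4, 5); Newton's method refines it to λ ≈ 4.7688. Check (Vieta): the three roots sum to 0, matching tr M = 0.
Thus the eigenvalues (to 4 decimals) are -5.0195 (modulus 5.0195); 0.2507 (modulus 0.2507); 4.7688 (modulus 4.7688). The spectral radius is the largest modulus: r(A) ≈ 5.0195. (Cross-check: r(A) ≤ ||A||_2 ≈ 5.5791; equality holds whenever A is normal, though it can also hold for some non-normal A.)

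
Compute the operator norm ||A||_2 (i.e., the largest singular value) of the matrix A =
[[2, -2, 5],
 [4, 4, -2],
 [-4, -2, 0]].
||A||_2 ≈ 7.4119 (= sqrt(largest eigenvalue of A^T A))

||A||_2 = sigma_max(A) = sqrt(lambda_max(A^T A)). Form the symmetric matrix M = A^T A =
[[36, 20, 2],
 [20, 24, -18],
 [2, -18, 29]].
Its characteristic polynomial (trace, sum of principal 2x2 minors, determinant of M give the coefficients) is
  p(λ) = det(λ I - M) = λ^3 - 89λ^2 + 1876λ - 256.
No integer candidate from the rational root theorem (±divisors of 256) is a root, so the roots are irrational. The cubic discriminant is Δ = 1513292176 > 0, so there are three distinct real roots. p(0) = -256 and p(1) = 1532 have opposite signs, so a root lies in (0, 1); Newton's method refines it to λ ≈ 0.1374. p(33) = 668 and p(34) = -52 have opposite signs, so a root lies in (33, 34); Newton's method refines it to λ ≈ 33.9267. p(54) = -1012 and p(55) = 74 have opposite signs, so a root lies in (54, 55); Newton's method refines it to λ ≈ 54.936. Check (Vieta): the three roots sum to 89, matching tr M = 89.
So the eigenvalues of A^T A are ≈ 0.1374, 33.9267, 54.936 (all ≥ 0, as they must be for A^T A). The largest is λ_max ≈ 54.936, hence ||A||_2 = sqrt(λ_max) ≈ 7.4119.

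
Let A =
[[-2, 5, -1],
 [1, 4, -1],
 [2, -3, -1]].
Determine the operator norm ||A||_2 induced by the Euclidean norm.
||A||_2 ≈ 7.3387 (= sqrt(largest eigenvalue of A^T A))

||A||_2 = sigma_max(A) = sqrt(lambda_max(A^T A)). Form the symmetric matrix M = A^T A =
[[9, -12, -1],
 [-12, 50, -6],
 [-1, -6, 3]].
Its characteristic polynomial (trace, sum of principal 2x2 minors, determinant of M give the coefficients) is
  p(λ) = det(λ I - M) = λ^3 - 62λ^2 + 446λ - 400.
No integer candidate from the rational root theorem (±divisors of 400) is a root, so the roots are irrational. The cubic discriminant is Δ = 223216560 > 0, so there are three distinct real roots. p(1) = -15 and p(2) = 252 have opposite signs, so a root lies in (1, 2); Newton's method refines it to λ ≈ 1.0465. p(7) = 27 and p(8) = -288 have opposite signs, so a root lies in (7, 8); Newton's method refines it to λ ≈ 7.0968. p(53) = -2043 and p(54) = 356 have opposite signs, so a root lies in (53, 54); Newton's method refines it to λ ≈ 53.8567. Check (Vieta): the three roots sum to 62, matching tr M = 62.
So the eigenvalues of A^T A are ≈ 1.0465, 7.0968, 53.8567 (all ≥ 0, as they must be for A^T A). The largest is λ_max ≈ 53.8567, hence ||A||_2 = sqrt(λ_max) ≈ 7.3387.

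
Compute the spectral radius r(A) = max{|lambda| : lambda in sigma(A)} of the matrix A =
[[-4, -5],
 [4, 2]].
r(A) = sqrt(12) ≈ 3.4641

The eigenvalues of A are the roots of its characteristic polynomial. With M = A (coefficients from the trace and determinant):
  p(λ) = det(λ I - M) = λ^2 + 2λ + 12.
For λ^2 + 2λ + 12 the discriminant is -44. It is negative, so the roots are the complex-conjugate pair λ = -1 ± (sqrt(44)/2) i ≈ -1 ± 3.3166i. For a conjugate pair the product of the roots equals the constant term, so |λ|^2 = 12 and |λ| = sqrt(12) ≈ 3.4641.
Thus the eigenvalues (to 4 decimals) are -1 ± 3.3166i (modulus 3.4641). The spectral radius is the largest modulus: r(A) = sqrt(12) ≈ 3.4641. (Cross-check: r(A) ≤ ||A||_2 ≈ 7.6512; equality holds whenever A is normal, though it can also hold for some non-normal A.)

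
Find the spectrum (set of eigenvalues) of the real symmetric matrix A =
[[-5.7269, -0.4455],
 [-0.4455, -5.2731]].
sigma(A) ≈ {-6, -5}

A is real symmetric, so its spectrum consists of real eigenvalues. Expanding the characteristic polynomial of the displayed matrix gives
  det(λ I - A) = p(λ) = λ^2 + (11)λ + (30).
Solving p(λ) = 0 yields eigenvalues ≈ -6, -5. (A is shown rounded to 4 decimals, so these recover the underlying integer eigenvalues to within that precision.)
Verification: the trace of A = -11 equals the sum of eigenvalues -11, and det(A) ≈ 30.0000 matches the eigenvalue product 30.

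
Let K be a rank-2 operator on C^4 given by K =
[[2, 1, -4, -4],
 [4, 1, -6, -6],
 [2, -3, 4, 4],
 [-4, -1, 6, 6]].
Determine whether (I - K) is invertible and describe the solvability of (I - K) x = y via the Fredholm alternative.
(I - K) is invertible (det(I - K) = -16 ≠ 0), so for every y in C^4 the equation (I - K) x = y has a unique solution.

K has rank 2 and factors as K = U V^T = u1 v1^T + u2 v2^T with u1 = (1, 2, 1, -2), v1 = (2, -1, 0, 0), u2 = (2, 3, -2, -3), v2 = (0, 1, -2, -2) (multiplying out reproduces the displayed K). The nonzero eigenvalues of U V^T coincide with those of the 2 x 2 matrix G = V^T U = [[v1·u1, v1·u2], [v2·u1, v2·u2]] = [[0, 1], [4, 13]], and by the Sylvester determinant identity det(I_4 - U V^T) = det(I_2 - V^T U) = det([[1, -1], [-4, -12]]) = (1)(-12) - (-1)(-4) = -16. (Direct check: I - K =
[[-1, -1, 4, 4],
 [-4, 0, 6, 6],
 [-2, 3, -3, -4],
 [4, 1, -6, -5]]
has determinant -16.) The finite-dimensional Fredholm alternative says: either (I - K) is invertible, or ker(I - K) ≠ {0} and then range(I - K) = ker((I - K)^*)^⊥, with dim ker(I - K) = dim ker((I - K)^*). Since det(I - K) ≠ 0, 1 is not an eigenvalue of K and ker(I - K) = {0}, so we are in the first case: for every y there is a unique x = (I - K)^(-1) y. (Explicitly, by the Woodbury identity, (I - U V^T)^(-1) = I + U (I_2 - G)^(-1) V^T.)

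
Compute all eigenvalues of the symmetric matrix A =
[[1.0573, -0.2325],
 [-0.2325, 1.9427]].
sigma(A) ≈ {1, 2}

A is real symmetric, so its spectrum consists of real eigenvalues. Expanding the characteristic polynomial of the displayed matrix gives
  det(λ I - A) = p(λ) = λ^2 + (-3)λ + (2).
Solving p(λ) = 0 yields eigenvalues ≈ 1, 2. (A is shown rounded to 4 decimals, so these recover the underlying integer eigenvalues to within that precision.)
Verification: the trace of A = 3 equals the sum of eigenvalues 3, and det(A) ≈ 2.0000 matches the eigenvalue product 2.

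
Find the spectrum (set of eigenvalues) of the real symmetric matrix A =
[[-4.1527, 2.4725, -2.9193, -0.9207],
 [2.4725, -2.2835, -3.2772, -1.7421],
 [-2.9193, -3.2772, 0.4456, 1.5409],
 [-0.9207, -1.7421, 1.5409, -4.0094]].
sigma(A) ≈ {-6, -5, -4, 5}

A is real symmetric, so its spectrum consists of real eigenvalues. Expanding the characteristic polynomial of the displayed matrix gives
  det(λ I - A) = p(λ) = λ^4 + (10)λ^3 + (-1)λ^2 + (-249.9917)λ + (-599.9804).
Solving p(λ) = 0 yields eigenvalues ≈ -6, -5, -4, 5. (A is shown rounded to 4 decimals, so these recover the underlying integer eigenvalues to within that precision.)
Verification: the trace of A = -10 equals the sum of eigenvalues -10, and det(A) ≈ -599.9804 matches the eigenvalue product -600.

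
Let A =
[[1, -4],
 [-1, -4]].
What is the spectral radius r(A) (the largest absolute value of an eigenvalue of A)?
r(A) = (3 + sqrt(41))/2 ≈ 4.7016

The eigenvalues of A are the roots of its characteristic polynomial. With M = A (coefficients from the trace and determinant):
  p(λ) = det(λ I - M) = λ^2 + 3λ - 8.
For λ^2 + 3λ - 8 the discriminant is 41. It is nonnegative but not a perfect square, so the roots are real and irrational: λ = (-3 ± sqrt(41))/2 ≈ 1.7016, -4.7016.
Thus the eigenvalues (to 4 decimals) are 1.7016 (modulus 1.7016); -4.7016 (modulus 4.7016). The spectral radius is the largest modulus: r(A) = (3 + sqrt(41))/2 ≈ 4.7016. (Cross-check: r(A) ≤ ||A||_2 ≈ 5.6569; equality holds whenever A is normal, though it can also hold for some non-normal A.)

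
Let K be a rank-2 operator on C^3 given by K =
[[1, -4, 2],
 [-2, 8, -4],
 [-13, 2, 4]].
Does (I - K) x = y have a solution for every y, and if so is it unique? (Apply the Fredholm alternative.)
(I - K) is invertible (det(I - K) = 58 ≠ 0), so for every y in C^3 the equation (I - K) x = y has a unique solution.

K has rank 2 and factors as K = U V^T = u1 v1^T + u2 v2^T with u1 = (-1, 2, -2), v1 = (2, 2, -2), u2 = (1, -2, -3), v2 = (3, -2, 0) (multiplying out reproduces the displayed K). The nonzero eigenvalues of U V^T coincide with those of the 2 x 2 matrix G = V^T U = [[v1·u1, v1·u2], [v2·u1, v2·u2]] = [[6, 4], [-7, 7]], and by the Sylvester determinant identity det(I_3 - U V^T) = det(I_2 - V^T U) = det([[-5, -4], [7, -6]]) = (-5)(-6) - (-4)(7) = 58. (Direct check: I - K =
[[0, 4, -2],
 [2, -7, 4],
 [13, -2, -3]]
has determinant 58.) The finite-dimensional Fredholm alternative says: either (I - K) is invertible, or ker(I - K) ≠ {0} and then range(I - K) = ker((I - K)^*)^⊥, with dim ker(I - K) = dim ker((I - K)^*). Since det(I - K) ≠ 0, 1 is not an eigenvalue of K and ker(I - K) = {0}, so we are in the first case: for every y there is a unique x = (I - K)^(-1) y. (Explicitly, by the Woodbury identity, (I - U V^T)^(-1) = I + U (I_2 - G)^(-1) V^T.)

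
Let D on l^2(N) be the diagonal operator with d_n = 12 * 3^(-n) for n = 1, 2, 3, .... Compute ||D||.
||D|| = 4 (attained at n = 1)

For D diagonal, ||D|| = sup_n |d_n|. The sequence d_n = 12 * 3^(-n) is positive and strictly decreasing (ratio 3^(-1) < 1), so the supremum is d_1 = 12/3 = 4. Hence ||D|| = 4.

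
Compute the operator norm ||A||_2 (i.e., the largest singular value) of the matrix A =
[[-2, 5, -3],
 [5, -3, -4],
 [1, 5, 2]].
||A||_2 ≈ 8.5105 (= sqrt(largest eigenvalue of A^T A))

||A||_2 = sigma_max(A) = sqrt(lambda_max(A^T A)). Form the symmetric matrix M = A^T A =
[[30, -20, -12],
 [-20, 59, 7],
 [-12, 7, 29]].
Its characteristic polynomial (trace, sum of principal 2x2 minors, determinant of M give the coefficients) is
  p(λ) = det(λ I - M) = λ^3 - 118λ^2 + 3758λ - 33124.
No integer candidate from the rational root theorem (±divisors of 33124) is a root, so the roots are irrational. The cubic discriminant is Δ = 1428151072 > 0, so there are three distinct real roots. p(14) = -896 and p(15) = 71 have opposite signs, so a root lies in (14, 15); Newton's method refines it to λ ≈ 14.921. p(30) = 416 and p(31) = -233 have opposite signs, so a root lies in (30, 31); Newton's method refines it to λ ≈ 30.6502. p(72) = -1012 and p(73) = 1405 have opposite signs, so a root lies in (72, 73); Newton's method refines it to λ ≈ 72.4288. Check (Vieta): the three roots sum to 118, matching tr M = 118.
So the eigenvalues of A^T A are ≈ 14.921, 30.6502, 72.4288 (all ≥ 0, as they must be for A^T A). The largest is λ_max ≈ 72.4288, hence ||A||_2 = sqrt(λ_max) ≈ 8.5105.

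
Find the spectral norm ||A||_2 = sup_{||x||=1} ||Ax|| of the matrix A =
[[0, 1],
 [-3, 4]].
||A||_2 = sqrt((26 + sqrt(640))/2) ≈ 5.0645 (= sqrt(largest eigenvalue of A^T A))

||A||_2 = sigma_max(A) = sqrt(lambda_max(A^T A)). Form the symmetric matrix M = A^T A =
[[9, -12],
 [-12, 17]].
Its characteristic polynomial (trace, determinant of M give the coefficients) is
  p(λ) = det(λ I - M) = λ^2 - 26λ + 9.
For λ^2 - 26λ + 9 the discriminant is 640. It is nonnegative but not a perfect square, so the roots are real and irrational: λ = (26 ± sqrt(640))/2 ≈ 25.6491, 0.3509.
So the eigenvalues of A^T A are ≈ 0.3509, 25.6491 (all ≥ 0, as they must be for A^T A). The largest is λ_max = (26 + sqrt(640))/2 ≈ 25.6491, hence ||A||_2 = sqrt(λ_max) = sqrt((26 + sqrt(640))/2) ≈ 5.0645.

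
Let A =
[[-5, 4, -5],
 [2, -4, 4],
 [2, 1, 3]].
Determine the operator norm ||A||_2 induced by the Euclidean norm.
||A||_2 ≈ 10.2807 (= sqrt(largest eigenvalue of A^T A))

||A||_2 = sigma_max(A) = sqrt(lambda_max(A^T A)). Form the symmetric matrix M = A^T A =
[[33, -26, 39],
 [-26, 33, -33],
 [39, -33, 50]].
Its characteristic polynomial (trace, sum of principal 2x2 minors, determinant of M give the coefficients) is
  p(λ) = det(λ I - M) = λ^3 - 116λ^2 + 1103λ - 1444.
No integer candidate from the rational root theorem (±divisors of 1444) is a root, so the roots are irrational. The cubic discriminant is Δ = 5256602244 > 0, so there are three distinct real roots. p(1) = -456 and p(2) = 306 have opposite signs, so a root lies in (1, 2); Newton's method refines it to λ ≈ 1.5624. p(8) = 468 and p(9) = -184 have opposite signs, so a root lies in (8, 9); Newton's method refines it to λ ≈ 8.7441. p(105) = -6904 and p(106) = 3114 have opposite signs, so a root lies in (105, 106); Newton's method refines it to λ ≈ 105.6934. Check (Vieta): the three roots sum to 116, matching tr M = 116.
So the eigenvalues of A^T A are ≈ 1.5624, 8.7441, 105.6934 (all ≥ 0, as they must be for A^T A). The largest is λ_max ≈ 105.6934, hence ||A||_2 = sqrt(λ_max) ≈ 10.2807.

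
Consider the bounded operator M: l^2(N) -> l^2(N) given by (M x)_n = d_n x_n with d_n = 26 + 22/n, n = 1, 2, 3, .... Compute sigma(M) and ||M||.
sigma(M) = {26 + 22/n : n ≥ 1} ∪ {26}; ||M|| = 48

A bounded diagonal operator on l^2 with diagonal entries d_n has spectrum equal to the closure of {d_n : n ≥ 1}: every d_n is an eigenvalue (with eigenvector e_n), so {d_n} ⊂ sigma(M); the spectrum is closed, so its closure is too; and for lambda not in the closure, (M - lambda I) has bounded inverse (the diagonal entries 1/(d_n - lambda) are bounded). For our sequence d_n = 26 + 22/n, n = 1, 2, 3, ...:
  - {d_n} = {26 + 22/n : n ≥ 1}; the only limit point is 26
  - closure = {26 + 22/n : n ≥ 1} ∪ {26}
For the norm: a diagonal operator has ||M|| = sup_n |d_n|. Here d_n = 26 + 22/n is positive and decreasing, so sup_n |d_n| = d_1 = 26 + 22 = 48. So ||M|| = 48.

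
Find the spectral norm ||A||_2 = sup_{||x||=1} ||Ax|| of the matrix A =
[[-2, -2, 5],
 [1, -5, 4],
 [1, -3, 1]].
||A||_2 ≈ 8.5483 (= sqrt(largest eigenvalue of A^T A))

||A||_2 = sigma_max(A) = sqrt(lambda_max(A^T A)). Form the symmetric matrix M = A^T A =
[[6, -4, -5],
 [-4, 38, -33],
 [-5, -33, 42]].
Its characteristic polynomial (trace, sum of principal 2x2 minors, determinant of M give the coefficients) is
  p(λ) = det(λ I - M) = λ^3 - 86λ^2 + 946λ - 100.
No integer candidate from the rational root theorem (±divisors of 100) is a root, so the roots are irrational. The cubic discriminant is Δ = 3124184992 > 0, so there are three distinct real roots. p(0) = -100 and p(1) = 761 have opposite signs, so a root lies in (0, 1); Newton's method refines it to λ ≈ 0.1067. p(12) = 596 and p(13) = -139 have opposite signs, so a root lies in (12, 13); Newton's method refines it to λ ≈ 12.8205. p(73) = -319 and p(74) = 4192 have opposite signs, so a root lies in (73, 74); Newton's method refines it to λ ≈ 73.0727. Check (Vieta): the three roots sum to 86, matching tr M = 86.
So the eigenvalues of A^T A are ≈ 0.1067, 12.8205, 73.0727 (all ≥ 0, as they must be for A^T A). The largest is λ_max ≈ 73.0727, hence ||A||_2 = sqrt(λ_max) ≈ 8.5483.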